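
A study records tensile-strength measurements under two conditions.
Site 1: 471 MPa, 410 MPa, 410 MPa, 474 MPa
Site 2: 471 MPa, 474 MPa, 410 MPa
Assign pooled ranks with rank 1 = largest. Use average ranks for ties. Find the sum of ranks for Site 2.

11

Sorted (descending): 474, 474, 471, 471, 410, 410, 410
The 2 values of 474 occupy positions 1–2 → average rank (1+2)/2 = 1.5.
The 2 values of 471 occupy positions 3–4 → average rank (3+4)/2 = 3.5.
The 3 values of 410 occupy positions 5–7 → average rank 6.
Site 2 values → pooled ranks: 471→3.5, 474→1.5, 410→6
Rank sum = 3.5 + 1.5 + 6 = 11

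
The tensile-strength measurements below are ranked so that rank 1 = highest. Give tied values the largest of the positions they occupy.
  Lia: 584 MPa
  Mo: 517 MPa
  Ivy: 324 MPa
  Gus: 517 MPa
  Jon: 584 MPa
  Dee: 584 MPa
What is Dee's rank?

3

Sorted (descending): 584, 584, 584, 517, 517, 324
The 3 values of 584 occupy positions 1–3 → each gets rank 3.
The 2 values of 517 occupy positions 4–5 → each gets rank 5.
Dee has value 584 MPa → rank 3.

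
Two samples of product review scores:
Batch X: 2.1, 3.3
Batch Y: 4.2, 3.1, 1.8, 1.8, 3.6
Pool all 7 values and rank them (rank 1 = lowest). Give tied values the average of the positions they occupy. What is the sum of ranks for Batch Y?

20

Sorted (ascending): 1.8, 1.8, 2.1, 3.1, 3.3, 3.6, 4.2
The 2 values of 1.8 occupy positions 1–2 → average rank (1+2)/2 = 1.5.
Batch Y values → pooled ranks: 4.2→7, 3.1→4, 1.8→1.5, 1.8→1.5, 3.6→6
Rank sum = 7 + 4 + 1.5 + 1.5 + 6 = 20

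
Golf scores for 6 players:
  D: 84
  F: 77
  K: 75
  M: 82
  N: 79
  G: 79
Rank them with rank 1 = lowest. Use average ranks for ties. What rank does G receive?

Sorted (ascending): 75, 77, 79, 79, 82, 84
The 2 values of 79 occupy positions 3–4 → average rank (3+4)/2 = 3.5.
G has value 79 → rank 3.5.

3.5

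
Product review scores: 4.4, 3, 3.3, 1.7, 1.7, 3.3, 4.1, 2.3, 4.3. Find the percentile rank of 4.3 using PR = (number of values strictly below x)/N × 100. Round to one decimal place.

77.8

N = 9.
Strictly below 4.3: 7. Equal to 4.3: 1.
PR = 7/9 × 100 = 77.8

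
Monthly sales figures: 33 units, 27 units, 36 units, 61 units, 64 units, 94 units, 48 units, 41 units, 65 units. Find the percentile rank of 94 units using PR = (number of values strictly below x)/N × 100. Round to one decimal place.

N = 9.
Strictly below 94: 8. Equal to 94: 1.
PR = 8/9 × 100 = 88.9

88.9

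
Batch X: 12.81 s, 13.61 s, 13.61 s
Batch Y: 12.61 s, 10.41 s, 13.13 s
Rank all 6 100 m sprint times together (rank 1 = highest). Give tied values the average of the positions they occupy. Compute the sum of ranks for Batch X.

7

Sorted (descending): 13.61, 13.61, 13.13, 12.81, 12.61, 10.41
The 2 values of 13.61 occupy positions 1–2 → average rank (1+2)/2 = 1.5.
Batch X values → pooled ranks: 12.81→4, 13.61→1.5, 13.61→1.5
Rank sum = 4 + 1.5 + 1.5 = 7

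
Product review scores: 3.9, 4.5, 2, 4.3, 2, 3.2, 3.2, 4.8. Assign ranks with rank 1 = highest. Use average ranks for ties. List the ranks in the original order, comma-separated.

Sorted (descending): 4.8, 4.5, 4.3, 3.9, 3.2, 3.2, 2, 2
The 2 values of 3.2 occupy positions 5–6 → average rank (5+6)/2 = 5.5.
The 2 values of 2 occupy positions 7–8 → average rank (7+8)/2 = 7.5.

4, 2, 7.5, 3, 7.5, 5.5, 5.5, 1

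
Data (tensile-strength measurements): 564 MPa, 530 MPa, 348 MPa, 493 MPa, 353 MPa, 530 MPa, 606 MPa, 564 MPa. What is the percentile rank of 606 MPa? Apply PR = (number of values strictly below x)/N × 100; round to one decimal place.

N = 8.
Strictly below 606: 7. Equal to 606: 1.
PR = 7/8 × 100 = 87.5

87.5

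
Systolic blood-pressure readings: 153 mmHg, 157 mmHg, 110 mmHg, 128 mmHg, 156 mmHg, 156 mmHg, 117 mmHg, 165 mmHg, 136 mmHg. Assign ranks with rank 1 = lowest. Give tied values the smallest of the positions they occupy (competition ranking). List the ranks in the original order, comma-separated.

Sorted (ascending): 110, 117, 128, 136, 153, 156, 156, 157, 165
The 2 values of 156 occupy positions 6–7 → each gets rank 6.

5, 8, 1, 3, 6, 6, 2, 9, 4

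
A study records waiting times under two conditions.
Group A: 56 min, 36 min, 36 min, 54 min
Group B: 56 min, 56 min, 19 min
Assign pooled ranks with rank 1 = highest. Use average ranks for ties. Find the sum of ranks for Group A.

17

Sorted (descending): 56, 56, 56, 54, 36, 36, 19
The 3 values of 56 occupy positions 1–3 → average rank 2.
The 2 values of 36 occupy positions 5–6 → average rank (5+6)/2 = 5.5.
Group A values → pooled ranks: 56→2, 36→5.5, 36→5.5, 54→4
Rank sum = 2 + 5.5 + 5.5 + 4 = 17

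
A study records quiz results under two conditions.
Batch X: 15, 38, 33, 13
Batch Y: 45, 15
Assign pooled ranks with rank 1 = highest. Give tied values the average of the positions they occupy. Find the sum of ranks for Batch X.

15.5

Sorted (descending): 45, 38, 33, 15, 15, 13
The 2 values of 15 occupy positions 4–5 → average rank (4+5)/2 = 4.5.
Batch X values → pooled ranks: 15→4.5, 38→2, 33→3, 13→6
Rank sum = 4.5 + 2 + 3 + 6 = 15.5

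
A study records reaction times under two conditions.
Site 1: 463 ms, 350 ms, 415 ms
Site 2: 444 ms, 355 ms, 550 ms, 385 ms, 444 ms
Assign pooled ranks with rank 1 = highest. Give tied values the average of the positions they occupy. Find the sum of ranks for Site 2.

21

Sorted (descending): 550, 463, 444, 444, 415, 385, 355, 350
The 2 values of 444 occupy positions 3–4 → average rank (3+4)/2 = 3.5.
Site 2 values → pooled ranks: 444→3.5, 355→7, 550→1, 385→6, 444→3.5
Rank sum = 3.5 + 7 + 1 + 6 + 3.5 = 21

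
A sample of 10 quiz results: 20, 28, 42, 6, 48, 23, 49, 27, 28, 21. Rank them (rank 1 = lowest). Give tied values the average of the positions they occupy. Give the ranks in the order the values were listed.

2, 6.5, 8, 1, 9, 4, 10, 5, 6.5, 3

Sorted (ascending): 6, 20, 21, 23, 27, 28, 28, 42, 48, 49
The 2 values of 28 occupy positions 6–7 → average rank (6+7)/2 = 6.5.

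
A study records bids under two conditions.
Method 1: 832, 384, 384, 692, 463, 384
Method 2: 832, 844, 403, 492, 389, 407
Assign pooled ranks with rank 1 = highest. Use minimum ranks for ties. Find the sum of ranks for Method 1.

42

Sorted (descending): 844, 832, 832, 692, 492, 463, 407, 403, 389, 384, 384, 384
The 2 values of 832 occupy positions 2–3 → each gets rank 2.
The 3 values of 384 occupy positions 10–12 → each gets rank 10.
Method 1 values → pooled ranks: 832→2, 384→10, 384→10, 692→4, 463→6, 384→10
Rank sum = 2 + 10 + 10 + 4 + 6 + 10 = 42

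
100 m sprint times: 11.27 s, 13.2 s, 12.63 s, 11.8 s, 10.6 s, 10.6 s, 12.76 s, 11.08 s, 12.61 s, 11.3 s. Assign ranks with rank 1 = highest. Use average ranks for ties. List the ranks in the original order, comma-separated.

7, 1, 3, 5, 9.5, 9.5, 2, 8, 4, 6

Sorted (descending): 13.2, 12.76, 12.63, 12.61, 11.8, 11.3, 11.27, 11.08, 10.6, 10.6
The 2 values of 10.6 occupy positions 9–10 → average rank (9+10)/2 = 9.5.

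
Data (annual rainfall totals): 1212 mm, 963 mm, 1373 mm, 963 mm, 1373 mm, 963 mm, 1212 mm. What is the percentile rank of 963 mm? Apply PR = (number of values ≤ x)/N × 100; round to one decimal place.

N = 7.
Strictly below 963: 0. Equal to 963: 3.
PR = 3/7 × 100 = 42.9

42.9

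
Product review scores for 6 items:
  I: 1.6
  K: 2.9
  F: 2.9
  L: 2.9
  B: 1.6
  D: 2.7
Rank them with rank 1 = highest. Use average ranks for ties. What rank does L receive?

2

Sorted (descending): 2.9, 2.9, 2.9, 2.7, 1.6, 1.6
The 3 values of 2.9 occupy positions 1–3 → average rank 2.
The 2 values of 1.6 occupy positions 5–6 → average rank (5+6)/2 = 5.5.
L has value 2.9 → rank 2.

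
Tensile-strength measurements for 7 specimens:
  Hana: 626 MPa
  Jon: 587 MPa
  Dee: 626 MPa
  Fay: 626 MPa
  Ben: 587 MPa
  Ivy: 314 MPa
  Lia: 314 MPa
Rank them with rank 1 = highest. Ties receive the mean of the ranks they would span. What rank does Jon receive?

4.5

Sorted (descending): 626, 626, 626, 587, 587, 314, 314
The 3 values of 626 occupy positions 1–3 → average rank 2.
The 2 values of 587 occupy positions 4–5 → average rank (4+5)/2 = 4.5.
The 2 values of 314 occupy positions 6–7 → average rank (6+7)/2 = 6.5.
Jon has value 587 MPa → rank 4.5.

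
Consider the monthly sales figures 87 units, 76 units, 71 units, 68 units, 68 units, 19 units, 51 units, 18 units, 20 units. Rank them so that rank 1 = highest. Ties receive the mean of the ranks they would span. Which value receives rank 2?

76

Sorted (descending): 87, 76, 71, 68, 68, 51, 20, 19, 18
The 2 values of 68 occupy positions 4–5 → average rank (4+5)/2 = 4.5.
Rank 2 → value 76.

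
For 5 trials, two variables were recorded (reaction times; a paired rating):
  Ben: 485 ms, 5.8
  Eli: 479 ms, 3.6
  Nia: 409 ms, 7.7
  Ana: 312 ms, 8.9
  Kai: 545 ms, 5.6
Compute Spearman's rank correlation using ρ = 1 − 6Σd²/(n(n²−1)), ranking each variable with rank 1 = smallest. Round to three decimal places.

-0.700

Ranks of variable 1: 4, 3, 2, 1, 5
Ranks of variable 2: 3, 1, 4, 5, 2
d = r₁ − r₂: 1, 2, -2, -4, 3
d²: 1, 4, 4, 16, 9; Σd² = 34
ρ = 1 − 6·34/(5·24) = 1 − 204/120 = -0.700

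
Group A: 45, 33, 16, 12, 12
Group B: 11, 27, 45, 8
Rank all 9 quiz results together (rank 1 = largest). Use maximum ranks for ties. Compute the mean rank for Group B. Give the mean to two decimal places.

Sorted (descending): 45, 45, 33, 27, 16, 12, 12, 11, 8
The 2 values of 45 occupy positions 1–2 → each gets rank 2.
The 2 values of 12 occupy positions 6–7 → each gets rank 7.
Group B values → pooled ranks: 11→8, 27→4, 45→2, 8→9
Mean rank = (8 + 4 + 2 + 9) / 4 = 5.75

5.75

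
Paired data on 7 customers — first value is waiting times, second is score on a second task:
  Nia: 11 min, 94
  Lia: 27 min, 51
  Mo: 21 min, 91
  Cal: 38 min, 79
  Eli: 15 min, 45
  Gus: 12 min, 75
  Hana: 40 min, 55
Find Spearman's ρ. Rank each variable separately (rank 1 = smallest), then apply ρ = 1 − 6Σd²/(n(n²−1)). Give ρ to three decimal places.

-0.321

Ranks of variable 1: 1, 5, 4, 6, 3, 2, 7
Ranks of variable 2: 7, 2, 6, 5, 1, 4, 3
d = r₁ − r₂: -6, 3, -2, 1, 2, -2, 4
d²: 36, 9, 4, 1, 4, 4, 16; Σd² = 74
ρ = 1 − 6·74/(7·48) = 1 − 444/336 = -0.321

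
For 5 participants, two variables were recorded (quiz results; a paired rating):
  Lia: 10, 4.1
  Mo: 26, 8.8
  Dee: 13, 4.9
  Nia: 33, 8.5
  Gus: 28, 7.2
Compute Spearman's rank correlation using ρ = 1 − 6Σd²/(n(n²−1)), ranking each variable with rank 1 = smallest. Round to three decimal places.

0.700

Ranks of variable 1: 1, 3, 2, 5, 4
Ranks of variable 2: 1, 5, 2, 4, 3
d = r₁ − r₂: 0, -2, 0, 1, 1
d²: 0, 4, 0, 1, 1; Σd² = 6
ρ = 1 − 6·6/(5·24) = 1 − 36/120 = 0.700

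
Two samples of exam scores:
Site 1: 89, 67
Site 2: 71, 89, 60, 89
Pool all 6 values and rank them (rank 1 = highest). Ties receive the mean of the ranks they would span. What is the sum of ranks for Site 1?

7

Sorted (descending): 89, 89, 89, 71, 67, 60
The 3 values of 89 occupy positions 1–3 → average rank 2.
Site 1 values → pooled ranks: 89→2, 67→5
Rank sum = 2 + 5 = 7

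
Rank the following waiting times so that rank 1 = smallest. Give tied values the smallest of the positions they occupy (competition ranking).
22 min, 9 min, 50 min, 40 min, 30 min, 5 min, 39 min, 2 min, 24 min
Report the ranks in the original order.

Sorted (ascending): 2, 5, 9, 22, 24, 30, 39, 40, 50
No ties — each value takes its position as its rank.

4, 3, 9, 8, 6, 2, 7, 1, 5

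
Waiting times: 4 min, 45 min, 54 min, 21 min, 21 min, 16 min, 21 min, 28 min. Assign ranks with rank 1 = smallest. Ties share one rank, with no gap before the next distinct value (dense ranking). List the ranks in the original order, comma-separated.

Sorted (ascending): 4, 16, 21, 21, 21, 28, 45, 54
The 3 values of 21 share dense rank 3.
Remaining distinct values take the next consecutive integers.

1, 5, 6, 3, 3, 2, 3, 4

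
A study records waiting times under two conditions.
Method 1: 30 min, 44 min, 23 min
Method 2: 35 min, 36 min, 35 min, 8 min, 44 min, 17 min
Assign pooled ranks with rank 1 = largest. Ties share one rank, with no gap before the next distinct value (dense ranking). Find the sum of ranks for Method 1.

10

Sorted (descending): 44, 44, 36, 35, 35, 30, 23, 17, 8
The 2 values of 44 share dense rank 1.
The 2 values of 35 share dense rank 3.
Remaining distinct values take the next consecutive integers.
Method 1 values → pooled ranks: 30→4, 44→1, 23→5
Rank sum = 4 + 1 + 5 = 10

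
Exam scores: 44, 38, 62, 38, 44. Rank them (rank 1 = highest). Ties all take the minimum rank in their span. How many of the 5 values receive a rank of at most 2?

Sorted (descending): 62, 44, 44, 38, 38
The 2 values of 44 occupy positions 2–3 → each gets rank 2.
The 2 values of 38 occupy positions 4–5 → each gets rank 4.
Ranks ≤ 2: {1, 2, 2} → 3 values.

3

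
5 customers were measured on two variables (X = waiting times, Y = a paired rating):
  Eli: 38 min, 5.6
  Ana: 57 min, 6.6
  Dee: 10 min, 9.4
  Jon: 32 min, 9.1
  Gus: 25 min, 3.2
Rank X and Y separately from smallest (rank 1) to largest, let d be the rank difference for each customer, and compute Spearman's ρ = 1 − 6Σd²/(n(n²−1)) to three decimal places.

-0.300

Ranks of variable 1: 4, 5, 1, 3, 2
Ranks of variable 2: 2, 3, 5, 4, 1
d = r₁ − r₂: 2, 2, -4, -1, 1
d²: 4, 4, 16, 1, 1; Σd² = 26
ρ = 1 − 6·26/(5·24) = 1 − 156/120 = -0.300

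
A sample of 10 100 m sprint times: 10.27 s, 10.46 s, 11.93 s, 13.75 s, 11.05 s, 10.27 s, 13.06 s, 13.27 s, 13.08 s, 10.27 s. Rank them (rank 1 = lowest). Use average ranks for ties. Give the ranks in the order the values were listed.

Sorted (ascending): 10.27, 10.27, 10.27, 10.46, 11.05, 11.93, 13.06, 13.08, 13.27, 13.75
The 3 values of 10.27 occupy positions 1–3 → average rank 2.

2, 4, 6, 10, 5, 2, 7, 9, 8, 2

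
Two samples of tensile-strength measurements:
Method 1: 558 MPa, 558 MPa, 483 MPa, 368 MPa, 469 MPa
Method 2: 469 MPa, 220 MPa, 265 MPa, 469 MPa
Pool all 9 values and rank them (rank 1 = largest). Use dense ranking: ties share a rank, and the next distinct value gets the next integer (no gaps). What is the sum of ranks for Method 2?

17

Sorted (descending): 558, 558, 483, 469, 469, 469, 368, 265, 220
The 2 values of 558 share dense rank 1.
The 3 values of 469 share dense rank 3.
Remaining distinct values take the next consecutive integers.
Method 2 values → pooled ranks: 469→3, 220→6, 265→5, 469→3
Rank sum = 3 + 6 + 5 + 3 = 17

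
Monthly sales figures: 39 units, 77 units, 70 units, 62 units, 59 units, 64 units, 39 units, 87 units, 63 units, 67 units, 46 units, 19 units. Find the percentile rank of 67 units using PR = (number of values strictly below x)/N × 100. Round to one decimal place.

N = 12.
Strictly below 67: 8. Equal to 67: 1.
PR = 8/12 × 100 = 66.7

66.7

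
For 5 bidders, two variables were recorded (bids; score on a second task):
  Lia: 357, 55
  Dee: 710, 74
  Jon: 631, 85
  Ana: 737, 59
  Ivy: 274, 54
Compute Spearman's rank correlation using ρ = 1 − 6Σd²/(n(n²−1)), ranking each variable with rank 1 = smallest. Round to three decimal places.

0.600

Ranks of variable 1: 2, 4, 3, 5, 1
Ranks of variable 2: 2, 4, 5, 3, 1
d = r₁ − r₂: 0, 0, -2, 2, 0
d²: 0, 0, 4, 4, 0; Σd² = 8
ρ = 1 − 6·8/(5·24) = 1 − 48/120 = 0.600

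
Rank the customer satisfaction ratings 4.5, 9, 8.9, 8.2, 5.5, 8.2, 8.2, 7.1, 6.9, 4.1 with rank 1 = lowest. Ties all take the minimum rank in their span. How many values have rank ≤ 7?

8

Sorted (ascending): 4.1, 4.5, 5.5, 6.9, 7.1, 8.2, 8.2, 8.2, 8.9, 9
The 3 values of 8.2 occupy positions 6–8 → each gets rank 6.
Ranks ≤ 7: {1, 2, 3, 4, 5, 6, 6, 6} → 8 values.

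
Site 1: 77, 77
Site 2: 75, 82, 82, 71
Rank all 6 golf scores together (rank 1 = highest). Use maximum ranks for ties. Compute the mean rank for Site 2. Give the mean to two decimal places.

Sorted (descending): 82, 82, 77, 77, 75, 71
The 2 values of 82 occupy positions 1–2 → each gets rank 2.
The 2 values of 77 occupy positions 3–4 → each gets rank 4.
Site 2 values → pooled ranks: 75→5, 82→2, 82→2, 71→6
Mean rank = (5 + 2 + 2 + 6) / 4 = 3.75

3.75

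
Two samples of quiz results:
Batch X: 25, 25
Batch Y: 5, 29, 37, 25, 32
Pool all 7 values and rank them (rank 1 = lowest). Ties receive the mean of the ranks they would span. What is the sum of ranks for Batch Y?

Sorted (ascending): 5, 25, 25, 25, 29, 32, 37
The 3 values of 25 occupy positions 2–4 → average rank 3.
Batch Y values → pooled ranks: 5→1, 29→5, 37→7, 25→3, 32→6
Rank sum = 1 + 5 + 7 + 3 + 6 = 22

22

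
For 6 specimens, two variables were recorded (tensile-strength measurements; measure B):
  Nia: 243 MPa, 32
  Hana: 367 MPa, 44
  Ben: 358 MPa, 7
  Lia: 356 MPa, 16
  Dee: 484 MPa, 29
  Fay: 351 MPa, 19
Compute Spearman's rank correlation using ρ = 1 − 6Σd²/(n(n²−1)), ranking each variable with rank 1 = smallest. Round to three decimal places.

0.086

Ranks of variable 1: 1, 5, 4, 3, 6, 2
Ranks of variable 2: 5, 6, 1, 2, 4, 3
d = r₁ − r₂: -4, -1, 3, 1, 2, -1
d²: 16, 1, 9, 1, 4, 1; Σd² = 32
ρ = 1 − 6·32/(6·35) = 1 − 192/210 = 0.086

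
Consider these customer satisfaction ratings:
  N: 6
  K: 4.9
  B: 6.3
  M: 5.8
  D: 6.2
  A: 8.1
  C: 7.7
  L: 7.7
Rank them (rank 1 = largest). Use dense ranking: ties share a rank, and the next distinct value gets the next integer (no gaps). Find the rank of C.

Sorted (descending): 8.1, 7.7, 7.7, 6.3, 6.2, 6, 5.8, 4.9
The 2 values of 7.7 share dense rank 2.
Remaining distinct values take the next consecutive integers.
C has value 7.7 → rank 2.

2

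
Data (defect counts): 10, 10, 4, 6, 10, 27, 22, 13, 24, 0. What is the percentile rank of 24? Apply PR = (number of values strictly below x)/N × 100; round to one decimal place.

80.0

N = 10.
Strictly below 24: 8. Equal to 24: 1.
PR = 8/10 × 100 = 80.0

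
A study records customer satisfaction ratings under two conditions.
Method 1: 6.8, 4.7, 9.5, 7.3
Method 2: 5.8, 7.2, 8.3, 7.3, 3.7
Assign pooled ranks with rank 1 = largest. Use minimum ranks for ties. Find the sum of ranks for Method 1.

Sorted (descending): 9.5, 8.3, 7.3, 7.3, 7.2, 6.8, 5.8, 4.7, 3.7
The 2 values of 7.3 occupy positions 3–4 → each gets rank 3.
Method 1 values → pooled ranks: 6.8→6, 4.7→8, 9.5→1, 7.3→3
Rank sum = 6 + 8 + 1 + 3 = 18

18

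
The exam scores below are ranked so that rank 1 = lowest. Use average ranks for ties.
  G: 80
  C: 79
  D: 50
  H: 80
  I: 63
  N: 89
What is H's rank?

4.5

Sorted (ascending): 50, 63, 79, 80, 80, 89
The 2 values of 80 occupy positions 4–5 → average rank (4+5)/2 = 4.5.
H has value 80 → rank 4.5.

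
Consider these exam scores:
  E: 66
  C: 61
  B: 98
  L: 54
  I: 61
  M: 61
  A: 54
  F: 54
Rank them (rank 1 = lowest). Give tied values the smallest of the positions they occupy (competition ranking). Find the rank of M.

Sorted (ascending): 54, 54, 54, 61, 61, 61, 66, 98
The 3 values of 54 occupy positions 1–3 → each gets rank 1.
The 3 values of 61 occupy positions 4–6 → each gets rank 4.
M has value 61 → rank 4.

4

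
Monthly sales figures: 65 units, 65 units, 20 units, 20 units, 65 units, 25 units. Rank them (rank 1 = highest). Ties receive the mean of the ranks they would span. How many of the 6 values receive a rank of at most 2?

Sorted (descending): 65, 65, 65, 25, 20, 20
The 3 values of 65 occupy positions 1–3 → average rank 2.
The 2 values of 20 occupy positions 5–6 → average rank (5+6)/2 = 5.5.
Ranks ≤ 2: {2, 2, 2} → 3 values.

3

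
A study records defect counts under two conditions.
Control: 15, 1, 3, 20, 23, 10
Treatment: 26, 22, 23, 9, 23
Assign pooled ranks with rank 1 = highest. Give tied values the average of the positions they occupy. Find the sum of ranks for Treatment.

Sorted (descending): 26, 23, 23, 23, 22, 20, 15, 10, 9, 3, 1
The 3 values of 23 occupy positions 2–4 → average rank 3.
Treatment values → pooled ranks: 26→1, 22→5, 23→3, 9→9, 23→3
Rank sum = 1 + 5 + 3 + 9 + 3 = 21

21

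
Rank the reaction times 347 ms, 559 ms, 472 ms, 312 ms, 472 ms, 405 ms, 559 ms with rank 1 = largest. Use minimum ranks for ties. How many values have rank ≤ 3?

Sorted (descending): 559, 559, 472, 472, 405, 347, 312
The 2 values of 559 occupy positions 1–2 → each gets rank 1.
The 2 values of 472 occupy positions 3–4 → each gets rank 3.
Ranks ≤ 3: {1, 1, 3, 3} → 4 values.

4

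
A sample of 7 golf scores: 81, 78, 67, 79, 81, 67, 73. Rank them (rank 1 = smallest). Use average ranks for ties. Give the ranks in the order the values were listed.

6.5, 4, 1.5, 5, 6.5, 1.5, 3

Sorted (ascending): 67, 67, 73, 78, 79, 81, 81
The 2 values of 67 occupy positions 1–2 → average rank (1+2)/2 = 1.5.
The 2 values of 81 occupy positions 6–7 → average rank (6+7)/2 = 6.5.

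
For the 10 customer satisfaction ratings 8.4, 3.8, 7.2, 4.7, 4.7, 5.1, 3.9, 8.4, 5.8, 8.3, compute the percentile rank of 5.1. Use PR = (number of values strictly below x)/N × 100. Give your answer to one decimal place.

40.0

N = 10.
Strictly below 5.1: 4. Equal to 5.1: 1.
PR = 4/10 × 100 = 40.0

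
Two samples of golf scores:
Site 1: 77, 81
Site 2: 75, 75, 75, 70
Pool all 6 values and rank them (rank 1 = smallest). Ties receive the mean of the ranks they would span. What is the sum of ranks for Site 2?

Sorted (ascending): 70, 75, 75, 75, 77, 81
The 3 values of 75 occupy positions 2–4 → average rank 3.
Site 2 values → pooled ranks: 75→3, 75→3, 75→3, 70→1
Rank sum = 3 + 3 + 3 + 1 = 10

10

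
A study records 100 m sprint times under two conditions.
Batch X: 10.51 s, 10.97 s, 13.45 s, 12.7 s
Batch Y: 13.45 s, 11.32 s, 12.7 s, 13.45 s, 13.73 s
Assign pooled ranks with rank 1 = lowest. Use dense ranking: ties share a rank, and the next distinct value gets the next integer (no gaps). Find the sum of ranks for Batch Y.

23

Sorted (ascending): 10.51, 10.97, 11.32, 12.7, 12.7, 13.45, 13.45, 13.45, 13.73
The 2 values of 12.7 share dense rank 4.
The 3 values of 13.45 share dense rank 5.
Remaining distinct values take the next consecutive integers.
Batch Y values → pooled ranks: 13.45→5, 11.32→3, 12.7→4, 13.45→5, 13.73→6
Rank sum = 5 + 3 + 4 + 5 + 6 = 23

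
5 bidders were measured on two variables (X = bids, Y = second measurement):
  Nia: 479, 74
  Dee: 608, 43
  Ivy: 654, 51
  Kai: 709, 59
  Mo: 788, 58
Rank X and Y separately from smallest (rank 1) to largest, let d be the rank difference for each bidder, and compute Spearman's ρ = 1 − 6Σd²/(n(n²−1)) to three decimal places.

Ranks of variable 1: 1, 2, 3, 4, 5
Ranks of variable 2: 5, 1, 2, 4, 3
d = r₁ − r₂: -4, 1, 1, 0, 2
d²: 16, 1, 1, 0, 4; Σd² = 22
ρ = 1 − 6·22/(5·24) = 1 − 132/120 = -0.100

-0.100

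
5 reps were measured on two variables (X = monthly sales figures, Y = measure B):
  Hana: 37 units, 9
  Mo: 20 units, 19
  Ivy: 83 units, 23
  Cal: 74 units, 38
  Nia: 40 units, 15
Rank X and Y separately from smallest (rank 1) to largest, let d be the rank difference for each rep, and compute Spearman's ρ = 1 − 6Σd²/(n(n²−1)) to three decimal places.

Ranks of variable 1: 2, 1, 5, 4, 3
Ranks of variable 2: 1, 3, 4, 5, 2
d = r₁ − r₂: 1, -2, 1, -1, 1
d²: 1, 4, 1, 1, 1; Σd² = 8
ρ = 1 − 6·8/(5·24) = 1 − 48/120 = 0.600

0.600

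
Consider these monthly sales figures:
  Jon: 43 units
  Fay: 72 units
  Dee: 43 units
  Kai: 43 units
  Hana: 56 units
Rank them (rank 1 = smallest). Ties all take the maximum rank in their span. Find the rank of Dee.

Sorted (ascending): 43, 43, 43, 56, 72
The 3 values of 43 occupy positions 1–3 → each gets rank 3.
Dee has value 43 units → rank 3.

3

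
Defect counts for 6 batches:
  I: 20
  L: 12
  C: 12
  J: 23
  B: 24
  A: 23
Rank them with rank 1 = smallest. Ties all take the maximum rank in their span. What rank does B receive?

6

Sorted (ascending): 12, 12, 20, 23, 23, 24
The 2 values of 12 occupy positions 1–2 → each gets rank 2.
The 2 values of 23 occupy positions 4–5 → each gets rank 5.
B has value 24 → rank 6.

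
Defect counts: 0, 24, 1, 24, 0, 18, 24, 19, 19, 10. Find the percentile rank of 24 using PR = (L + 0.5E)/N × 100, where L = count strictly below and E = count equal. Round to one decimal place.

85.0

N = 10.
Strictly below 24: 7. Equal to 24: 3.
PR = (7 + 0.5·3)/10 × 100 = 85.0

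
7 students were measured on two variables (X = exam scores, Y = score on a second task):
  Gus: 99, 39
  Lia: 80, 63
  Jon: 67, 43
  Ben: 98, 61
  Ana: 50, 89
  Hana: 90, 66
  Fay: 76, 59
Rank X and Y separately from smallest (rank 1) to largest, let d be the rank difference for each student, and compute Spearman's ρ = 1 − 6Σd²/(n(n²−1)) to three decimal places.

Ranks of variable 1: 7, 4, 2, 6, 1, 5, 3
Ranks of variable 2: 1, 5, 2, 4, 7, 6, 3
d = r₁ − r₂: 6, -1, 0, 2, -6, -1, 0
d²: 36, 1, 0, 4, 36, 1, 0; Σd² = 78
ρ = 1 − 6·78/(7·48) = 1 − 468/336 = -0.393

-0.393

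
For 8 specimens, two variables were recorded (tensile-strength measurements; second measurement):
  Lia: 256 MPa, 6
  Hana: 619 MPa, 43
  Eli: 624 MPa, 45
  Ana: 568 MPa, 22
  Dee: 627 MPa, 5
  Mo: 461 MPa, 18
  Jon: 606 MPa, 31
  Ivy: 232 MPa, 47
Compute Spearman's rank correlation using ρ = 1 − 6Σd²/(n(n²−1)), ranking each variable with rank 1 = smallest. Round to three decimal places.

-0.167

Ranks of variable 1: 2, 6, 7, 4, 8, 3, 5, 1
Ranks of variable 2: 2, 6, 7, 4, 1, 3, 5, 8
d = r₁ − r₂: 0, 0, 0, 0, 7, 0, 0, -7
d²: 0, 0, 0, 0, 49, 0, 0, 49; Σd² = 98
ρ = 1 − 6·98/(8·63) = 1 − 588/504 = -0.167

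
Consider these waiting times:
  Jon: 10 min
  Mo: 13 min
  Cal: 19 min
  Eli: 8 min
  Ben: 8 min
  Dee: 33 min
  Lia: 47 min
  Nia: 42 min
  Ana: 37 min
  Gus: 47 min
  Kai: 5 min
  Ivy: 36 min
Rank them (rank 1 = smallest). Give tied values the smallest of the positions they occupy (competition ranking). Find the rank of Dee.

Sorted (ascending): 5, 8, 8, 10, 13, 19, 33, 36, 37, 42, 47, 47
The 2 values of 8 occupy positions 2–3 → each gets rank 2.
The 2 values of 47 occupy positions 11–12 → each gets rank 11.
Dee has value 33 min → rank 7.

7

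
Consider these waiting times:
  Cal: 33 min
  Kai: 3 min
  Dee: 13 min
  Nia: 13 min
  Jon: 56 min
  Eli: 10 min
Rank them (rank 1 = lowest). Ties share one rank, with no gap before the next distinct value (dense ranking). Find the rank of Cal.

4

Sorted (ascending): 3, 10, 13, 13, 33, 56
The 2 values of 13 share dense rank 3.
Remaining distinct values take the next consecutive integers.
Cal has value 33 min → rank 4.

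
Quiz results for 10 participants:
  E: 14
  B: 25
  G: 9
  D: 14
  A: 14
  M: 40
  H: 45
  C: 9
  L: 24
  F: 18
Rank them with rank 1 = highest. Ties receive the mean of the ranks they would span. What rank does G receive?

9.5

Sorted (descending): 45, 40, 25, 24, 18, 14, 14, 14, 9, 9
The 3 values of 14 occupy positions 6–8 → average rank 7.
The 2 values of 9 occupy positions 9–10 → average rank (9+10)/2 = 9.5.
G has value 9 → rank 9.5.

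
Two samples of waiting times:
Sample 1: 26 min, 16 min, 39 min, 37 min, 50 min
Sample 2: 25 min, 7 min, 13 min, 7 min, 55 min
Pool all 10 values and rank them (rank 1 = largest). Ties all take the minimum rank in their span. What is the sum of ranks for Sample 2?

Sorted (descending): 55, 50, 39, 37, 26, 25, 16, 13, 7, 7
The 2 values of 7 occupy positions 9–10 → each gets rank 9.
Sample 2 values → pooled ranks: 25→6, 7→9, 13→8, 7→9, 55→1
Rank sum = 6 + 9 + 8 + 9 + 1 = 33

33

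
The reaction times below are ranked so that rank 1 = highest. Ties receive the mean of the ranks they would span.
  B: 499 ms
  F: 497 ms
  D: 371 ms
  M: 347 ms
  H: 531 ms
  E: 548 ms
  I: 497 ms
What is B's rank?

3

Sorted (descending): 548, 531, 499, 497, 497, 371, 347
The 2 values of 497 occupy positions 4–5 → average rank (4+5)/2 = 4.5.
B has value 499 ms → rank 3.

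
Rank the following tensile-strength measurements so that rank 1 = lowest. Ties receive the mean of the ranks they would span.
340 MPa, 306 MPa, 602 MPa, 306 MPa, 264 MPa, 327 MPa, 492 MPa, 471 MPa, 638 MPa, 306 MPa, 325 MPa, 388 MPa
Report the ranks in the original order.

7, 3, 11, 3, 1, 6, 10, 9, 12, 3, 5, 8

Sorted (ascending): 264, 306, 306, 306, 325, 327, 340, 388, 471, 492, 602, 638
The 3 values of 306 occupy positions 2–4 → average rank 3.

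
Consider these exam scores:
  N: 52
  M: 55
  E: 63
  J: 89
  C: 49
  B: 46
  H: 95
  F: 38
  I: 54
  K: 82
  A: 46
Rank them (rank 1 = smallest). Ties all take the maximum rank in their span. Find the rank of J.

Sorted (ascending): 38, 46, 46, 49, 52, 54, 55, 63, 82, 89, 95
The 2 values of 46 occupy positions 2–3 → each gets rank 3.
J has value 89 → rank 10.

10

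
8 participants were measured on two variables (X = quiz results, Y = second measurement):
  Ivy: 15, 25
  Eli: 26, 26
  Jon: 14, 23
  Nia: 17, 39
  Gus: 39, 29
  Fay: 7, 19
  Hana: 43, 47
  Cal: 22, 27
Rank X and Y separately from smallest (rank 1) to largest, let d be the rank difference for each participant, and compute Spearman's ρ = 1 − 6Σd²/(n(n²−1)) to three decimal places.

Ranks of variable 1: 3, 6, 2, 4, 7, 1, 8, 5
Ranks of variable 2: 3, 4, 2, 7, 6, 1, 8, 5
d = r₁ − r₂: 0, 2, 0, -3, 1, 0, 0, 0
d²: 0, 4, 0, 9, 1, 0, 0, 0; Σd² = 14
ρ = 1 − 6·14/(8·63) = 1 − 84/504 = 0.833

0.833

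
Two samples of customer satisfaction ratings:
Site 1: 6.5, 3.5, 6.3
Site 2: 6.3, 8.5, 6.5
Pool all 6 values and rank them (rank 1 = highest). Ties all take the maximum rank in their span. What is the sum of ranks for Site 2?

9

Sorted (descending): 8.5, 6.5, 6.5, 6.3, 6.3, 3.5
The 2 values of 6.5 occupy positions 2–3 → each gets rank 3.
The 2 values of 6.3 occupy positions 4–5 → each gets rank 5.
Site 2 values → pooled ranks: 6.3→5, 8.5→1, 6.5→3
Rank sum = 5 + 1 + 3 = 9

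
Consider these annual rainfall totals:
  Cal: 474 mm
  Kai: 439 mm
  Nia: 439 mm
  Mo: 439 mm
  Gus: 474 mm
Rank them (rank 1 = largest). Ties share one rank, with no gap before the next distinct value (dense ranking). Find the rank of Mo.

Sorted (descending): 474, 474, 439, 439, 439
The 2 values of 474 share dense rank 1.
The 3 values of 439 share dense rank 2.
Mo has value 439 mm → rank 2.

2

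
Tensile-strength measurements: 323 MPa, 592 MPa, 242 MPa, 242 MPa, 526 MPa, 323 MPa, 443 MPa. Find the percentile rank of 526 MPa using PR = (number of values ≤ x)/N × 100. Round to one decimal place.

85.7

N = 7.
Strictly below 526: 5. Equal to 526: 1.
PR = 6/7 × 100 = 85.7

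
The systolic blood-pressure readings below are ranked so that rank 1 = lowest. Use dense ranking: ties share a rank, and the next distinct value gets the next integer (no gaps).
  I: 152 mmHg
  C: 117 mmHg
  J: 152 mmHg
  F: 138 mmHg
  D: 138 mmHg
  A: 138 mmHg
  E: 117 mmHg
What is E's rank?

Sorted (ascending): 117, 117, 138, 138, 138, 152, 152
The 2 values of 117 share dense rank 1.
The 3 values of 138 share dense rank 2.
The 2 values of 152 share dense rank 3.
E has value 117 mmHg → rank 1.

1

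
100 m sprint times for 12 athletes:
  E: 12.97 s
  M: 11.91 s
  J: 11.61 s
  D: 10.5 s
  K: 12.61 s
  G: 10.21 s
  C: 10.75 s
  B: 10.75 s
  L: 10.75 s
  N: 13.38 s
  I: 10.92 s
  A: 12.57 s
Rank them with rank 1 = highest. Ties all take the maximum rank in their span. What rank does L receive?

Sorted (descending): 13.38, 12.97, 12.61, 12.57, 11.91, 11.61, 10.92, 10.75, 10.75, 10.75, 10.5, 10.21
The 3 values of 10.75 occupy positions 8–10 → each gets rank 10.
L has value 10.75 s → rank 10.

10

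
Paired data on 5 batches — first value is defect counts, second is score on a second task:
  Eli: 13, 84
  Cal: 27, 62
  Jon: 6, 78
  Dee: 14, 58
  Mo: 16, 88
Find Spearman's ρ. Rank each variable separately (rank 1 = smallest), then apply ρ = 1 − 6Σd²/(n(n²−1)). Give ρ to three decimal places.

Ranks of variable 1: 2, 5, 1, 3, 4
Ranks of variable 2: 4, 2, 3, 1, 5
d = r₁ − r₂: -2, 3, -2, 2, -1
d²: 4, 9, 4, 4, 1; Σd² = 22
ρ = 1 − 6·22/(5·24) = 1 − 132/120 = -0.100

-0.100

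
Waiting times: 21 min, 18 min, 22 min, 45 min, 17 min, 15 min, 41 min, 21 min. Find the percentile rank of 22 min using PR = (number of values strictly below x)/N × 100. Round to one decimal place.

N = 8.
Strictly below 22: 5. Equal to 22: 1.
PR = 5/8 × 100 = 62.5

62.5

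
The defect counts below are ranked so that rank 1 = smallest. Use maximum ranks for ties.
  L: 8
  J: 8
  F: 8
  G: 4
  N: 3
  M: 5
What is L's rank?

Sorted (ascending): 3, 4, 5, 8, 8, 8
The 3 values of 8 occupy positions 4–6 → each gets rank 6.
L has value 8 → rank 6.

6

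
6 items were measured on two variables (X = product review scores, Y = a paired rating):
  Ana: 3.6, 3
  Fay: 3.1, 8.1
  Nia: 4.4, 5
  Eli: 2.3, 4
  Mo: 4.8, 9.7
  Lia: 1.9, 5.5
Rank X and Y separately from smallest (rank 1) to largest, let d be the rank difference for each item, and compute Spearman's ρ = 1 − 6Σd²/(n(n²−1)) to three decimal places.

0.257

Ranks of variable 1: 4, 3, 5, 2, 6, 1
Ranks of variable 2: 1, 5, 3, 2, 6, 4
d = r₁ − r₂: 3, -2, 2, 0, 0, -3
d²: 9, 4, 4, 0, 0, 9; Σd² = 26
ρ = 1 − 6·26/(6·35) = 1 − 156/210 = 0.257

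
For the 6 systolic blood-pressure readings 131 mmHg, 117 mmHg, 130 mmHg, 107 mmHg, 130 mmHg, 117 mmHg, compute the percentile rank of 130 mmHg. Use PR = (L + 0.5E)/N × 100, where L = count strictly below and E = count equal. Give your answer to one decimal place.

66.7

N = 6.
Strictly below 130: 3. Equal to 130: 2.
PR = (3 + 0.5·2)/6 × 100 = 66.7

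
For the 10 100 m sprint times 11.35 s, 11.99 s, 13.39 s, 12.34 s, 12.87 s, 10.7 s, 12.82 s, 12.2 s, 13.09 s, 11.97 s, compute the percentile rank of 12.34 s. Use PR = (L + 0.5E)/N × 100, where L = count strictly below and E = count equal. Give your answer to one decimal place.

N = 10.
Strictly below 12.34: 5. Equal to 12.34: 1.
PR = (5 + 0.5·1)/10 × 100 = 55.0

55.0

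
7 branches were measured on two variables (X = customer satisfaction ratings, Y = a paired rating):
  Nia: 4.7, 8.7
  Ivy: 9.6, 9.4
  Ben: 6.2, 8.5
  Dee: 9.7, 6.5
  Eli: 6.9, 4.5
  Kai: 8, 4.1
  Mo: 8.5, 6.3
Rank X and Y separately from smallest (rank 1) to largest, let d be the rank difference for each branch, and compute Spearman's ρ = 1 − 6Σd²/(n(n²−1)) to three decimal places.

Ranks of variable 1: 1, 6, 2, 7, 3, 4, 5
Ranks of variable 2: 6, 7, 5, 4, 2, 1, 3
d = r₁ − r₂: -5, -1, -3, 3, 1, 3, 2
d²: 25, 1, 9, 9, 1, 9, 4; Σd² = 58
ρ = 1 − 6·58/(7·48) = 1 − 348/336 = -0.036

-0.036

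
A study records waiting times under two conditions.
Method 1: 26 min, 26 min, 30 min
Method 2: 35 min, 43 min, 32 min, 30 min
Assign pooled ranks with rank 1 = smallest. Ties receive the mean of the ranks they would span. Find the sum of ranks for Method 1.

6.5

Sorted (ascending): 26, 26, 30, 30, 32, 35, 43
The 2 values of 26 occupy positions 1–2 → average rank (1+2)/2 = 1.5.
The 2 values of 30 occupy positions 3–4 → average rank (3+4)/2 = 3.5.
Method 1 values → pooled ranks: 26→1.5, 26→1.5, 30→3.5
Rank sum = 1.5 + 1.5 + 3.5 = 6.5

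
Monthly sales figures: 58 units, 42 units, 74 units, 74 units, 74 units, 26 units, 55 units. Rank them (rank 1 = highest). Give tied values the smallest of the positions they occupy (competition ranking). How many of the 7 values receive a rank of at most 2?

3

Sorted (descending): 74, 74, 74, 58, 55, 42, 26
The 3 values of 74 occupy positions 1–3 → each gets rank 1.
Ranks ≤ 2: {1, 1, 1} → 3 values.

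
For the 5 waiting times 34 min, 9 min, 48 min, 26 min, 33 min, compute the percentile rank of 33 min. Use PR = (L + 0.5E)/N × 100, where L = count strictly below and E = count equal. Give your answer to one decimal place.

50.0

N = 5.
Strictly below 33: 2. Equal to 33: 1.
PR = (2 + 0.5·1)/5 × 100 = 50.0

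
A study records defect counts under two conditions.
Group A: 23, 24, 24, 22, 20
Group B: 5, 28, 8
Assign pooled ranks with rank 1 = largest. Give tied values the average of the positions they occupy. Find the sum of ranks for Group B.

16

Sorted (descending): 28, 24, 24, 23, 22, 20, 8, 5
The 2 values of 24 occupy positions 2–3 → average rank (2+3)/2 = 2.5.
Group B values → pooled ranks: 5→8, 28→1, 8→7
Rank sum = 8 + 1 + 7 = 16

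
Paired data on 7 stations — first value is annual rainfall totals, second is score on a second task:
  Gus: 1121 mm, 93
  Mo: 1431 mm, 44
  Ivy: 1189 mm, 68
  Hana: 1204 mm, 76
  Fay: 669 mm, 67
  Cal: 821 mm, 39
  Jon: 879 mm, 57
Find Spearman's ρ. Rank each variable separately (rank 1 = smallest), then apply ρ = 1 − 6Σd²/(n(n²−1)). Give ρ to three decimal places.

0.214

Ranks of variable 1: 4, 7, 5, 6, 1, 2, 3
Ranks of variable 2: 7, 2, 5, 6, 4, 1, 3
d = r₁ − r₂: -3, 5, 0, 0, -3, 1, 0
d²: 9, 25, 0, 0, 9, 1, 0; Σd² = 44
ρ = 1 − 6·44/(7·48) = 1 − 264/336 = 0.214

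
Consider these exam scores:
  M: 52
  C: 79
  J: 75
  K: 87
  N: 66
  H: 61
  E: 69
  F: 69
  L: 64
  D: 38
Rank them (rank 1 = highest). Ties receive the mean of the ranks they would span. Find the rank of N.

6

Sorted (descending): 87, 79, 75, 69, 69, 66, 64, 61, 52, 38
The 2 values of 69 occupy positions 4–5 → average rank (4+5)/2 = 4.5.
N has value 66 → rank 6.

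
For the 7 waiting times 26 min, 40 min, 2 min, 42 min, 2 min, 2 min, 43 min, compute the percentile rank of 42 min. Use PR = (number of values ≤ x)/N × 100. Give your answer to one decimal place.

85.7

N = 7.
Strictly below 42: 5. Equal to 42: 1.
PR = 6/7 × 100 = 85.7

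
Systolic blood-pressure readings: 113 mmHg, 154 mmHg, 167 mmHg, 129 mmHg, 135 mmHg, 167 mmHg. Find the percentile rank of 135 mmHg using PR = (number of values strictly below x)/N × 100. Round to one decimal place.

N = 6.
Strictly below 135: 2. Equal to 135: 1.
PR = 2/6 × 100 = 33.3

33.3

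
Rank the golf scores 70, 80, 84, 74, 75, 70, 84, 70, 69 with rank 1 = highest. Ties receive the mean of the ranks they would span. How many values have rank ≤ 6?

Sorted (descending): 84, 84, 80, 75, 74, 70, 70, 70, 69
The 2 values of 84 occupy positions 1–2 → average rank (1+2)/2 = 1.5.
The 3 values of 70 occupy positions 6–8 → average rank 7.
Ranks ≤ 6: {1.5, 1.5, 3, 4, 5} → 5 values.

5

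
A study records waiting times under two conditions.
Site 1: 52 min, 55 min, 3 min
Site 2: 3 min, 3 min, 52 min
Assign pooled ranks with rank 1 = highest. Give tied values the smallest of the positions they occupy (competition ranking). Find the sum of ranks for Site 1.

Sorted (descending): 55, 52, 52, 3, 3, 3
The 2 values of 52 occupy positions 2–3 → each gets rank 2.
The 3 values of 3 occupy positions 4–6 → each gets rank 4.
Site 1 values → pooled ranks: 52→2, 55→1, 3→4
Rank sum = 2 + 1 + 4 = 7

7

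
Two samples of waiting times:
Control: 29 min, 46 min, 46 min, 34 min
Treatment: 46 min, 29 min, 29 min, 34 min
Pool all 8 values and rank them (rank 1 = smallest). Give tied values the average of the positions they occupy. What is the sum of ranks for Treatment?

Sorted (ascending): 29, 29, 29, 34, 34, 46, 46, 46
The 3 values of 29 occupy positions 1–3 → average rank 2.
The 2 values of 34 occupy positions 4–5 → average rank (4+5)/2 = 4.5.
The 3 values of 46 occupy positions 6–8 → average rank 7.
Treatment values → pooled ranks: 46→7, 29→2, 29→2, 34→4.5
Rank sum = 7 + 2 + 2 + 4.5 = 15.5

15.5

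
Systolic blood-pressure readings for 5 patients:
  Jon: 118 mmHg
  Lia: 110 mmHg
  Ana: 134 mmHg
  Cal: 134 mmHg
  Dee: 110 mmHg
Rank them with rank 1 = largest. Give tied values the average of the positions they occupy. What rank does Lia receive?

4.5

Sorted (descending): 134, 134, 118, 110, 110
The 2 values of 134 occupy positions 1–2 → average rank (1+2)/2 = 1.5.
The 2 values of 110 occupy positions 4–5 → average rank (4+5)/2 = 4.5.
Lia has value 110 mmHg → rank 4.5.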